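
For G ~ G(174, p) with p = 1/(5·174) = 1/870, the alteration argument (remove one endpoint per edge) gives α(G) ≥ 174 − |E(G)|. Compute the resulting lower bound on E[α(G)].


E[|E(G)|] = C(174, 2)·p = 15051 · (1/870) = 173/10.
E[α(G)] ≥ n − E[|E(G)|] = 174 − 173/10 = 1567/10.
Numerically: ≈ 156.700000.
(This is only a lower bound; the true E[α(G)] may be larger.)

E[α(G)] ≥ 1567/10 ≈ 156.700000.


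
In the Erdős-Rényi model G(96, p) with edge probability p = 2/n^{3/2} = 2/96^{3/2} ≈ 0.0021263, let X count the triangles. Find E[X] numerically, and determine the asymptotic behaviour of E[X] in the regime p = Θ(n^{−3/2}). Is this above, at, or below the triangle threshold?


Number of potential triangles: C(96, 3) = 142880.
Each occurs with probability p³ ≈ (0.0021263)³ ≈ 9.6132323e-09.
By linearity: E[X] = C(96, 3)·p³ ≈ 142880 · 9.6132323e-09 ≈ 0.00137.
Since α = 3/2 > 1, p = c/n^{3/2} = o(1/n) is below the triangle threshold p ~ 1/n. Asymptotically E[X] ~ (c³/6)·n^{3(1−α)} = (2³/6)·n^{-1.5} → 0, so by Markov's inequality G has no triangles w.h.p.

E[X] ≈ 0.00137; in regime p = Θ(1/n^{3/2}) E[X] tends to 0 (below the triangle threshold p ~ 1/n).


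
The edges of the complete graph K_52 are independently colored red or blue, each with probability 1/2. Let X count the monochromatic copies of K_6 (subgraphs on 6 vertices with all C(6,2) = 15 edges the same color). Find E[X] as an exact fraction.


Let X = Σ_S X_S over the C(52, 6) = 20358520 subsets S of size 6, where X_S = 1 if the K_6 on S is monochromatic.
For a fixed S, the K_6 on S has C(6, 2) = 15 edges. P[all 15 edges red] = (1/2)^15, and likewise for blue, so P[monochromatic] = 2·(1/2)^15 = 2^{1 − 15} = 1/16384.
By linearity of expectation: E[X] = C(52, 6) · 2^{1 − 15} = 20358520 · 1/16384 = 2544815/2048.
Numerically: E[X] ≈ 1242.58545.

E[X] = C(52,6)·2^(1−C(6,2)) = 2544815/2048 ≈ 1242.58545.


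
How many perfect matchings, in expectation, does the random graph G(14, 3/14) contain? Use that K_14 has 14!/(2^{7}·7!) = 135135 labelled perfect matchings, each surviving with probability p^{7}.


K_14 has 14!/(2^{7}·7!) = 135135 labelled perfect matchings.
For each such perfect matching H, let X_H = 1 if all 7 edges of H are present in G. Then P[X_H = 1] = p^{7} = (3/14)^{7} = 2187/105413504.
Summing the indicators: E[X] = Σ_H E[X_H] = 135135 · p^{7} = 135135 · 2187/105413504 = 42220035/15059072.
Numerically: E[X] ≈ 2.8.

E[X] = 135135 · (3/14)^{7} = 42220035/15059072 ≈ 2.8.


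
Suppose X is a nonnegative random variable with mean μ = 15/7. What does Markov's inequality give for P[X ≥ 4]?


μ = E[X] = 15/7, a = 4.
Markov: P[X ≥ 4] ≤ μ/a = (15/7)/4 = 15/28.
Numerically: ≈ 0.536.
(Since a = 4 > μ = 2.143, the bound 15/28 is < 1 and informative.)

P[X ≥ 4] ≤ 15/28 ≈ 0.536.


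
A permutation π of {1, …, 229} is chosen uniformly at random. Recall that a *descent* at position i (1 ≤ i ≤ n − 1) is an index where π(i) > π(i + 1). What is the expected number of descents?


Write X = Σ X_I over i = 1, …, 228, with X_I the indicator of one descent.
There are 228 indicators.
For each fixed i, the pair (π(i), π(i+1)) is a uniformly random ordered pair of distinct values from {1, …, 229}; by symmetry P[π(i) > π(i+1)] = 1/2.
By linearity: E[X] = 228 · (1/2) = (229 − 1) · (1/2) = 114 ≈ 114.000.

E[X] = 114 = 114.000.


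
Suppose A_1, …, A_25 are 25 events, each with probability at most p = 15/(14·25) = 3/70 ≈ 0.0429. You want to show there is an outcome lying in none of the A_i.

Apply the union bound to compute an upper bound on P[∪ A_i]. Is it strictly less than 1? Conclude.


Union bound: P[∪_{i=1}^{25} A_i] ≤ Σ_i P[A_i] ≤ 25·p = 25·(3/70) = 15/14.
Numerically: 15/14 ≈ 1.0714.
Is 15/14 < 1? NO.
Since the bound 15/14 is ≥ 1, the union bound is uninformative here; it does NOT by itself certify existence.

25·p = 15/14 ≈ 1.0714; existence NOT certified by the union bound.


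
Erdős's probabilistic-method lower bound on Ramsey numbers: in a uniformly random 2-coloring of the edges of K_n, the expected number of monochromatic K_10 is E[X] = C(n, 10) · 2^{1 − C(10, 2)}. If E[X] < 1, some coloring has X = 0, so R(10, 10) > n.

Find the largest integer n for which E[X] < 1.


We need C(n, 10) · 2^{1 − 45} < 1, i.e. C(n, 10) < 2^{45 − 1} = 17592186044416.
Check values of n near the boundary:
  n = 97: C(97, 10) = 12576469727536; 12576469727536 < 17592186044416? YES
  n = 98: C(98, 10) = 14005614014756; 14005614014756 < 17592186044416? YES
  n = 99: C(99, 10) = 15579278510796; 15579278510796 < 17592186044416? YES
  n = 100: C(100, 10) = 17310309456440; 17310309456440 < 17592186044416? YES
  n = 101: C(101, 10) = 19212541264840; 19212541264840 < 17592186044416? NO
The largest n with C(n, 10) < 17592186044416 is n = 100 (where E[X] = 2163788682055/2199023255552 ≈ 0.98398). Hence R(10, 10) > 100, i.e. R(10, 10) ≥ 101.

Largest n = 100; hence R(10, 10) > 100.


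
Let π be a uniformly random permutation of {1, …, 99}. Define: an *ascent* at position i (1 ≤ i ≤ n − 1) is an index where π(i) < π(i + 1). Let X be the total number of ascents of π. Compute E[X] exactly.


Write X = Σ X_I over i = 1, …, 98, with X_I the indicator of one ascent.
There are 98 indicators.
For each fixed i, the pair (π(i), π(i+1)) is a uniformly random ordered pair of distinct values from {1, …, 99}; by symmetry P[π(i) < π(i+1)] = 1/2.
By linearity: E[X] = 98 · (1/2) = (99 − 1) · (1/2) = 49 ≈ 49.000.

E[X] = 49 = 49.000.


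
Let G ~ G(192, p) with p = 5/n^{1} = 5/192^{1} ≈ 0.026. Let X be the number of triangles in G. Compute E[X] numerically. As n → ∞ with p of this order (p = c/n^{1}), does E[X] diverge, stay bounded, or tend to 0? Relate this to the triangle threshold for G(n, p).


Number of potential triangles: C(192, 3) = 1161280.
Each occurs with probability p³ ≈ (0.026)³ ≈ 1.76606e-05.
By linearity: E[X] = C(192, 3)·p³ ≈ 1161280 · 1.76606e-05 ≈ 20.509.
Here α = 1, so p = 5/n is exactly at the triangle threshold p ~ 1/n. Asymptotically E[X] → c³/6 = 5³/6 = 125/6 ≈ 20.833, a bounded constant. In this regime the triangle count is asymptotically Poisson(c³/6).

E[X] ≈ 20.509; in regime p = Θ(1/n^{1}) E[X] stays bounded (at the triangle threshold p ~ 1/n).


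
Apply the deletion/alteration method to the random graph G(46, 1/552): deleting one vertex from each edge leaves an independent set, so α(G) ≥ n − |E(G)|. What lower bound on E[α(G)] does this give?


E[|E(G)|] = C(46, 2)·p = 1035 · (1/552) = 15/8.
E[α(G)] ≥ n − E[|E(G)|] = 46 − 15/8 = 353/8.
Numerically: ≈ 44.12500.
(This is only a lower bound; the true E[α(G)] may be larger.)

E[α(G)] ≥ 353/8 ≈ 44.12500.


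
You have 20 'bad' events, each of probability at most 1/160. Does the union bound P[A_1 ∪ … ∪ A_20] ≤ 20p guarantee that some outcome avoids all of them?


Union bound: P[∪_{i=1}^{20} A_i] ≤ Σ_i P[A_i] ≤ 20·p = 20·(1/160) = 1/8.
Numerically: 1/8 ≈ 0.1250.
Is 1/8 < 1? YES.
Since P[∪ A_i] ≤ 1/8 < 1, the complement has P[∩ A_i^c] ≥ 1 − 1/8 = 7/8 > 0, so some outcome avoids every A_i.

20·p = 1/8 ≈ 0.1250; existence CERTIFIED by the union bound.


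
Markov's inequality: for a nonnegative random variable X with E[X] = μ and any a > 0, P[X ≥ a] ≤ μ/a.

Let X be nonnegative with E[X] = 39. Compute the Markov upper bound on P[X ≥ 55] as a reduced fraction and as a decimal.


μ = E[X] = 39, a = 55.
Markov: P[X ≥ 55] ≤ μ/a = (39)/55 = 39/55.
Numerically: ≈ 0.7091.
(Since a = 55 > μ = 39.0000, the bound 39/55 is < 1 and informative.)

P[X ≥ 55] ≤ 39/55 ≈ 0.7091.


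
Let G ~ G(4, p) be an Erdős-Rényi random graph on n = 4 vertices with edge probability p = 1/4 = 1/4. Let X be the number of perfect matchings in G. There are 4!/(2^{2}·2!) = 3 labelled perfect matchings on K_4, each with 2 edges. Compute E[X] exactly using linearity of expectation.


K_4 has 4!/(2^{2}·2!) = 3 labelled perfect matchings.
For each such perfect matching H, let X_H = 1 if all 2 edges of H are present in G. Then P[X_H = 1] = p^{2} = (1/4)^{2} = 1/16.
Summing the indicators: E[X] = Σ_H E[X_H] = 3 · p^{2} = 3 · 1/16 = 3/16.
Numerically: E[X] ≈ 0.1875.

E[X] = 3 · (1/4)^{2} = 3/16 ≈ 0.1875.


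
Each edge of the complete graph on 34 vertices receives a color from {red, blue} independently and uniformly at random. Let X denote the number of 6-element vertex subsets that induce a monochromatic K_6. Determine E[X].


Let X = Σ_S X_S over the C(34, 6) = 1344904 subsets S of size 6, where X_S = 1 if the K_6 on S is monochromatic.
For a fixed S, the K_6 on S has C(6, 2) = 15 edges. P[all 15 edges red] = (1/2)^15, and likewise for blue, so P[monochromatic] = 2·(1/2)^15 = 2^{1 − 15} = 1/16384.
Summing: E[X] = C(34, 6) · 2^{1 − 15} = 1344904 · 1/16384 = 168113/2048.
Numerically: E[X] ≈ 82.086426.

E[X] = C(34,6)·2^(1−C(6,2)) = 168113/2048 ≈ 82.086426.


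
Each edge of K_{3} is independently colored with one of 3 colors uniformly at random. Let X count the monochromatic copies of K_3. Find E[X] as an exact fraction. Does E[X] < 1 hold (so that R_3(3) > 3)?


E[X] = C(3, 3) · 3^{1 − 3} = 1 · 3^{−2} = 1/9.
As a reduced fraction: E[X] = 1/9 ≈ 0.1111.
Is E[X] < 1? YES.
Since E[X] < 1, there exists a 3-coloring of K_{3} with no monochromatic K_3; hence R_3(3) > 3.

E[X] = 1/9 ≈ 0.1111; E[X] < 1, so R_3(3) > 3.


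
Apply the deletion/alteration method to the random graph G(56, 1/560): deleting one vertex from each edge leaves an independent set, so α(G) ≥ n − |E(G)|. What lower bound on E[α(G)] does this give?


E[|E(G)|] = C(56, 2)·p = 1540 · (1/560) = 11/4.
E[α(G)] ≥ n − E[|E(G)|] = 56 − 11/4 = 213/4.
Numerically: ≈ 53.25000.
(This is only a lower bound; the true E[α(G)] may be larger.)

E[α(G)] ≥ 213/4 ≈ 53.25000.


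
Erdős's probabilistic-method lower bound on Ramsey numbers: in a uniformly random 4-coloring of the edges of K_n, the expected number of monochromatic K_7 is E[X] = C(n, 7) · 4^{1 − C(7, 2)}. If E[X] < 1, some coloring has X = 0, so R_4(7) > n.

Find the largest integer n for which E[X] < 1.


We need C(n, 7) · 4^{1 − 21} < 1, i.e. C(n, 7) < 4^{21 − 1} = 1099511627776.
Check values of n near the boundary:
  n = 178: C(178, 7) = 996867063280; 996867063280 < 1099511627776? YES
  n = 179: C(179, 7) = 1037437234460; 1037437234460 < 1099511627776? YES
  n = 180: C(180, 7) = 1079414463600; 1079414463600 < 1099511627776? YES
  n = 181: C(181, 7) = 1122839183400; 1122839183400 < 1099511627776? NO
  n = 182: C(182, 7) = 1167752750736; 1167752750736 < 1099511627776? NO
  n = 183: C(183, 7) = 1214197462413; 1214197462413 < 1099511627776? NO
The largest n with C(n, 7) < 1099511627776 is n = 180 (where E[X] = 67463403975/68719476736 ≈ 0.9817217). Hence R_4(7) > 180, i.e. R_4(7) ≥ 181.

Largest n = 180; hence R_4(7) > 180.


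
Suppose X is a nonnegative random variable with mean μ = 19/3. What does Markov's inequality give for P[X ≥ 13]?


μ = E[X] = 19/3, a = 13.
Markov: P[X ≥ 13] ≤ μ/a = (19/3)/13 = 19/39.
Numerically: ≈ 0.487.
(Since a = 13 > μ = 6.333, the bound 19/39 is < 1 and informative.)

P[X ≥ 13] ≤ 19/39 ≈ 0.487.


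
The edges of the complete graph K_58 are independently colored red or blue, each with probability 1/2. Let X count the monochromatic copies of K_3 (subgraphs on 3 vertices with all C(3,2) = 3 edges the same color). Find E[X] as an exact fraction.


Let X = Σ_S X_S over the C(58, 3) = 30856 subsets S of size 3, where X_S = 1 if the K_3 on S is monochromatic.
For a fixed S, the K_3 on S has C(3, 2) = 3 edges. P[all 3 edges red] = (1/2)^3, and likewise for blue, so P[monochromatic] = 2·(1/2)^3 = 2^{1 − 3} = 1/4.
Summing: E[X] = C(58, 3) · 2^{1 − 3} = 30856 · 1/4 = 7714.
Numerically: E[X] ≈ 7714.000000.

E[X] = C(58,3)·2^(1−C(3,2)) = 7714 ≈ 7714.000000.


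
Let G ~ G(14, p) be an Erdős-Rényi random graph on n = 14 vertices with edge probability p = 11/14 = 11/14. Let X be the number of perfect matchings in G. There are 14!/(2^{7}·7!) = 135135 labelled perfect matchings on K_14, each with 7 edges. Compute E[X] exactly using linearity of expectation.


K_14 has 14!/(2^{7}·7!) = 135135 labelled perfect matchings.
For each such perfect matching H, let X_H = 1 if all 7 edges of H are present in G. Then P[X_H = 1] = p^{7} = (11/14)^{7} = 19487171/105413504.
By linearity of expectation: E[X] = Σ_H E[X_H] = 135135 · p^{7} = 135135 · 19487171/105413504 = 376199836155/15059072.
Numerically: E[X] ≈ 2.498e+04.

E[X] = 135135 · (11/14)^{7} = 376199836155/15059072 ≈ 2.498e+04.


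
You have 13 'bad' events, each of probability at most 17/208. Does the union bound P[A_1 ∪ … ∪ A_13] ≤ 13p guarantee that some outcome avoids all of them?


Union bound: P[∪_{i=1}^{13} A_i] ≤ Σ_i P[A_i] ≤ 13·p = 13·(17/208) = 17/16.
Numerically: 17/16 ≈ 1.0625000.
Is 17/16 < 1? NO.
Since the bound 17/16 is ≥ 1, the union bound is uninformative here; it does NOT by itself certify existence.

13·p = 17/16 ≈ 1.0625000; existence NOT certified by the union bound.


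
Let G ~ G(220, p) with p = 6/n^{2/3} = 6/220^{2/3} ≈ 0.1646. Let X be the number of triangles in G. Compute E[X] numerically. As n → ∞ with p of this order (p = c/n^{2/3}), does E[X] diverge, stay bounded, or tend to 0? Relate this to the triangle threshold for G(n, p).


Number of potential triangles: C(220, 3) = 1750540.
Each occurs with probability p³ ≈ (0.1646)³ ≈ 4.462810e-03.
By linearity: E[X] = C(220, 3)·p³ ≈ 1750540 · 4.462810e-03 ≈ 7812.3273.
Since α = 2/3 < 1, p = c/n^{2/3} ≫ 1/n is above the triangle threshold p ~ 1/n. Asymptotically E[X] ~ (c³/6)·n^{3(1−α)} = (6³/6)·n^{1} → ∞; triangles are abundant w.h.p.

E[X] ≈ 7812.3273; in regime p = Θ(1/n^{2/3}) E[X] diverges (above the triangle threshold p ~ 1/n).


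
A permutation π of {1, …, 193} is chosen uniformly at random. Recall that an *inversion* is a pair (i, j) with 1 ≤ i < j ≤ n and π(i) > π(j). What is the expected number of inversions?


Write X = Σ X_I over the C(193, 2) = 18528 pairs i < j, with X_I the indicator of one inversion.
There are 18528 indicators.
For each fixed pair i < j, the values π(i) and π(j) are two distinct elements of {1, …, 193} in uniformly random order; by symmetry P[π(i) > π(j)] = 1/2.
By linearity: E[X] = 18528 · (1/2) = C(193, 2) · (1/2) = 18528/2 = 9264 ≈ 9264.000000.

E[X] = 9264 = 9264.000000.


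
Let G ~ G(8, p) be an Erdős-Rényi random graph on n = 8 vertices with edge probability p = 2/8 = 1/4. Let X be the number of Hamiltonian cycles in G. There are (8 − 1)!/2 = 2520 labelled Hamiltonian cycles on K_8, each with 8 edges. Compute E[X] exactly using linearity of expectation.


K_8 has (8 − 1)!/2 = 2520 labelled Hamiltonian cycles.
For each such Hamiltonian cycle H, let X_H = 1 if all 8 edges of H are present in G. Then P[X_H = 1] = p^{8} = (1/4)^{8} = 1/65536.
By linearity: E[X] = Σ_H E[X_H] = 2520 · p^{8} = 2520 · 1/65536 = 315/8192.
Numerically: E[X] ≈ 0.038452.

E[X] = 2520 · (1/4)^{8} = 315/8192 ≈ 0.038452.


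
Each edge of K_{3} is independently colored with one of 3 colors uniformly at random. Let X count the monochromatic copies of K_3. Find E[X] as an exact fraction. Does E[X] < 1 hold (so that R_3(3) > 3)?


E[X] = C(3, 3) · 3^{1 − 3} = 1 · 3^{−2} = 1/9.
As a reduced fraction: E[X] = 1/9 ≈ 0.1111.
Is E[X] < 1? YES.
Since E[X] < 1, there exists a 3-coloring of K_{3} with no monochromatic K_3; hence R_3(3) > 3.

E[X] = 1/9 ≈ 0.1111; E[X] < 1, so R_3(3) > 3.


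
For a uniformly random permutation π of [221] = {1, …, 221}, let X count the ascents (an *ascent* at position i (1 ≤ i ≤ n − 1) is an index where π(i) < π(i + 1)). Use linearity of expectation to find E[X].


Write X = Σ X_I over i = 1, …, 220, with X_I the indicator of one ascent.
There are 220 indicators.
For each fixed i, the pair (π(i), π(i+1)) is a uniformly random ordered pair of distinct values from {1, …, 221}; by symmetry P[π(i) < π(i+1)] = 1/2.
By linearity: E[X] = 220 · (1/2) = (221 − 1) · (1/2) = 110 ≈ 110.00000.

E[X] = 110 = 110.00000.


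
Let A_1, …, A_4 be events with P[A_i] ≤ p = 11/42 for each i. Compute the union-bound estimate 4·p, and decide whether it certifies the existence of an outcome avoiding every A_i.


Union bound: P[∪_{i=1}^{4} A_i] ≤ Σ_i P[A_i] ≤ 4·p = 4·(11/42) = 22/21.
Numerically: 22/21 ≈ 1.048.
Is 22/21 < 1? NO.
Since the bound 22/21 is ≥ 1, the union bound is uninformative here; it does NOT by itself certify existence.

4·p = 22/21 ≈ 1.048; existence NOT certified by the union bound.


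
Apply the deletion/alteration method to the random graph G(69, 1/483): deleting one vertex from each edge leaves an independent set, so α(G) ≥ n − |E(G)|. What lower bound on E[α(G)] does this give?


E[|E(G)|] = C(69, 2)·p = 2346 · (1/483) = 34/7.
E[α(G)] ≥ n − E[|E(G)|] = 69 − 34/7 = 449/7.
Numerically: ≈ 64.143.
(This is only a lower bound; the true E[α(G)] may be larger.)

E[α(G)] ≥ 449/7 ≈ 64.143.


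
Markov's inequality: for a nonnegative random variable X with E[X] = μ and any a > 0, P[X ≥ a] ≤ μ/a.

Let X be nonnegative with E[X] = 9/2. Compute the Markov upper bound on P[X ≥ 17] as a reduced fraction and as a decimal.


μ = E[X] = 9/2, a = 17.
Markov: P[X ≥ 17] ≤ μ/a = (9/2)/17 = 9/34.
Numerically: ≈ 0.2647.
(Since a = 17 > μ = 4.5000, the bound 9/34 is < 1 and informative.)

P[X ≥ 17] ≤ 9/34 ≈ 0.2647.


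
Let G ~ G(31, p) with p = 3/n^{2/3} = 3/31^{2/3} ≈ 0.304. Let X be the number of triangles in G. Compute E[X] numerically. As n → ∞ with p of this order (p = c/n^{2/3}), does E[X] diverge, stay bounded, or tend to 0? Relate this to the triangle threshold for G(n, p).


Number of potential triangles: C(31, 3) = 4495.
Each occurs with probability p³ ≈ (0.304)³ ≈ 2.80957e-02.
By linearity: E[X] = C(31, 3)·p³ ≈ 4495 · 2.80957e-02 ≈ 126.290.
Since α = 2/3 < 1, p = c/n^{2/3} ≫ 1/n is above the triangle threshold p ~ 1/n. Asymptotically E[X] ~ (c³/6)·n^{3(1−α)} = (3³/6)·n^{1} → ∞; triangles are abundant w.h.p.

E[X] ≈ 126.290; in regime p = Θ(1/n^{2/3}) E[X] diverges (above the triangle threshold p ~ 1/n).


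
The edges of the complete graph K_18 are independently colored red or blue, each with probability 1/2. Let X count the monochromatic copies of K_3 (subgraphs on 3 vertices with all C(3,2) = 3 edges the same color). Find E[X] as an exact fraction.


Let X = Σ_S X_S over the C(18, 3) = 816 subsets S of size 3, where X_S = 1 if the K_3 on S is monochromatic.
For a fixed S, the K_3 on S has C(3, 2) = 3 edges. P[all 3 edges red] = (1/2)^3, and likewise for blue, so P[monochromatic] = 2·(1/2)^3 = 2^{1 − 3} = 1/4.
Summing: E[X] = C(18, 3) · 2^{1 − 3} = 816 · 1/4 = 204.
Numerically: E[X] ≈ 204.000.

E[X] = C(18,3)·2^(1−C(3,2)) = 204 ≈ 204.000.


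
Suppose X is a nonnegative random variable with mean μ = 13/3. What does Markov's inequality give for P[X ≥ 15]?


μ = E[X] = 13/3, a = 15.
Markov: P[X ≥ 15] ≤ μ/a = (13/3)/15 = 13/45.
Numerically: ≈ 0.289.
(Since a = 15 > μ = 4.333, the bound 13/45 is < 1 and informative.)

P[X ≥ 15] ≤ 13/45 ≈ 0.289.


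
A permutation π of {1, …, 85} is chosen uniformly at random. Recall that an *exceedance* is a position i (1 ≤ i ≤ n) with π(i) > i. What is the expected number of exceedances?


Write X = Σ_{i=1}^{85} X_i, where X_i = 1_{π(i) > i}.
For each fixed i, π(i) is uniform over {1, …, 85} (marginal of a uniform permutation), so P[π(i) > i] = (n − i)/n. Summing: Σ_{i=1}^{85} (n − i)/n = (0 + 1 + … + 84)/85 = 85(85 − 1)/(2·85) = (85 − 1)/2.
Hence E[X] = Σ_{i=1}^{85} (85 − i)/85 = 42 ≈ 42.000000.

E[X] = 42 = 42.000000.


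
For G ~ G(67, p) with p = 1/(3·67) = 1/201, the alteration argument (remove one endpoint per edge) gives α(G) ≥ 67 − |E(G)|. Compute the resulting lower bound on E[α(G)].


E[|E(G)|] = C(67, 2)·p = 2211 · (1/201) = 11.
E[α(G)] ≥ n − E[|E(G)|] = 67 − 11 = 56.
Numerically: ≈ 56.0000.
(This is only a lower bound; the true E[α(G)] may be larger.)

E[α(G)] ≥ 56 ≈ 56.0000.


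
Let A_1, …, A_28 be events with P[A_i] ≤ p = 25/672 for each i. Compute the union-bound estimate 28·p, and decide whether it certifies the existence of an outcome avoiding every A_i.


Union bound: P[∪_{i=1}^{28} A_i] ≤ Σ_i P[A_i] ≤ 28·p = 28·(25/672) = 25/24.
Numerically: 25/24 ≈ 1.041667.
Is 25/24 < 1? NO.
Since the bound 25/24 is ≥ 1, the union bound is uninformative here; it does NOT by itself certify existence.

28·p = 25/24 ≈ 1.041667; existence NOT certified by the union bound.


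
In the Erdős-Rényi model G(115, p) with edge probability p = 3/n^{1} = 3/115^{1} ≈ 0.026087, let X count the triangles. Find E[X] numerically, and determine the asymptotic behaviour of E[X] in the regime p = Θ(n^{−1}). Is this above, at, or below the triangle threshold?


Number of potential triangles: C(115, 3) = 246905.
Each occurs with probability p³ ≈ (0.026087)³ ≈ 1.77529383e-05.
By linearity: E[X] = C(115, 3)·p³ ≈ 246905 · 1.77529383e-05 ≈ 4.383289.
Here α = 1, so p = 3/n is exactly at the triangle threshold p ~ 1/n. Asymptotically E[X] → c³/6 = 3³/6 = 9/2 ≈ 4.500000, a bounded constant. In this regime the triangle count is asymptotically Poisson(c³/6).

E[X] ≈ 4.383289; in regime p = Θ(1/n^{1}) E[X] stays bounded (at the triangle threshold p ~ 1/n).


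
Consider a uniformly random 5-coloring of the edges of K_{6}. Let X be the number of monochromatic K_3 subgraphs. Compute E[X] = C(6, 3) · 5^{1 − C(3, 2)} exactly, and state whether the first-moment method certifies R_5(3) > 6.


E[X] = C(6, 3) · 5^{1 − 3} = 20 · 5^{−2} = 20/25.
As a reduced fraction: E[X] = 4/5 ≈ 0.8000000.
Is E[X] < 1? YES.
Since E[X] < 1, there exists a 5-coloring of K_{6} with no monochromatic K_3; hence R_5(3) > 6.

E[X] = 4/5 ≈ 0.8000000; E[X] < 1, so R_5(3) > 6.


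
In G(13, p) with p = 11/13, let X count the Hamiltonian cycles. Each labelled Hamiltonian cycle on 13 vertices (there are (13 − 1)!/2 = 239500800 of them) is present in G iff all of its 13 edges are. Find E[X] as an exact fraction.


K_13 has (13 − 1)!/2 = 239500800 labelled Hamiltonian cycles.
For each such Hamiltonian cycle H, let X_H = 1 if all 13 edges of H are present in G. Then P[X_H = 1] = p^{13} = (11/13)^{13} = 34522712143931/302875106592253.
By linearity: E[X] = Σ_H E[X_H] = 239500800 · p^{13} = 239500800 · 34522712143931/302875106592253 = 8268217176641189644800/302875106592253.
Numerically: E[X] ≈ 2.73e+07.

E[X] = 239500800 · (11/13)^{13} = 8268217176641189644800/302875106592253 ≈ 2.73e+07.


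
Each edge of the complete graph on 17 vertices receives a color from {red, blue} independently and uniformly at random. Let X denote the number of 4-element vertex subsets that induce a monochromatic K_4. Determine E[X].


Let X = Σ_S X_S over the C(17, 4) = 2380 subsets S of size 4, where X_S = 1 if the K_4 on S is monochromatic.
For a fixed S, the K_4 on S has C(4, 2) = 6 edges. P[all 6 edges red] = (1/2)^6, and likewise for blue, so P[monochromatic] = 2·(1/2)^6 = 2^{1 − 6} = 1/32.
By linearity: E[X] = C(17, 4) · 2^{1 − 6} = 2380 · 1/32 = 595/8.
Numerically: E[X] ≈ 74.3750.

E[X] = C(17,4)·2^(1−C(4,2)) = 595/8 ≈ 74.3750.


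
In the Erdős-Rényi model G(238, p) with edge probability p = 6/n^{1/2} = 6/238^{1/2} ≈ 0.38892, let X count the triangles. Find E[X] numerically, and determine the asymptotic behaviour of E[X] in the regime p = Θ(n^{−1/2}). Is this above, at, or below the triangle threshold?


Number of potential triangles: C(238, 3) = 2218636.
Each occurs with probability p³ ≈ (0.38892)³ ≈ 5.8828573e-02.
By linearity: E[X] = C(238, 3)·p³ ≈ 2218636 · 5.8828573e-02 ≈ 130519.19040.
Since α = 1/2 < 1, p = c/n^{1/2} ≫ 1/n is above the triangle threshold p ~ 1/n. Asymptotically E[X] ~ (c³/6)·n^{3(1−α)} = (6³/6)·n^{1.5} → ∞; triangles are abundant w.h.p.

E[X] ≈ 130519.19040; in regime p = Θ(1/n^{1/2}) E[X] diverges (above the triangle threshold p ~ 1/n).


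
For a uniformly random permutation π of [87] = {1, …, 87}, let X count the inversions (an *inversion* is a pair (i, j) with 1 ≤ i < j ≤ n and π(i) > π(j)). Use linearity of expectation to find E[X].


Write X = Σ X_I over the C(87, 2) = 3741 pairs i < j, with X_I the indicator of one inversion.
There are 3741 indicators.
For each fixed pair i < j, the values π(i) and π(j) are two distinct elements of {1, …, 87} in uniformly random order; by symmetry P[π(i) > π(j)] = 1/2.
By linearity: E[X] = 3741 · (1/2) = C(87, 2) · (1/2) = 3741/2 = 3741/2 ≈ 1870.50000.

E[X] = 3741/2 = 1870.50000.


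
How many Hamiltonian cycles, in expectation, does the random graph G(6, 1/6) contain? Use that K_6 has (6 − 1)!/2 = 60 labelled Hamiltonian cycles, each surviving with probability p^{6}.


K_6 has (6 − 1)!/2 = 60 labelled Hamiltonian cycles.
For each such Hamiltonian cycle H, let X_H = 1 if all 6 edges of H are present in G. Then P[X_H = 1] = p^{6} = (1/6)^{6} = 1/46656.
By linearity: E[X] = Σ_H E[X_H] = 60 · p^{6} = 60 · 1/46656 = 5/3888.
Numerically: E[X] ≈ 0.001286.

E[X] = 60 · (1/6)^{6} = 5/3888 ≈ 0.001286.


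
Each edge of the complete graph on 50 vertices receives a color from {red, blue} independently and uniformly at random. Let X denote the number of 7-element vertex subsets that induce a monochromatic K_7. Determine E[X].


Let X = Σ_S X_S over the C(50, 7) = 99884400 subsets S of size 7, where X_S = 1 if the K_7 on S is monochromatic.
For a fixed S, the K_7 on S has C(7, 2) = 21 edges. P[all 21 edges red] = (1/2)^21, and likewise for blue, so P[monochromatic] = 2·(1/2)^21 = 2^{1 − 21} = 1/1048576.
Summing: E[X] = C(50, 7) · 2^{1 − 21} = 99884400 · 1/1048576 = 6242775/65536.
Numerically: E[X] ≈ 95.25719.

E[X] = C(50,7)·2^(1−C(7,2)) = 6242775/65536 ≈ 95.25719.


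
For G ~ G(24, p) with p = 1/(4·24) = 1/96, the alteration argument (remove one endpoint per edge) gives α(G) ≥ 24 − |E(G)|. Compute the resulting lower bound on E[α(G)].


E[|E(G)|] = C(24, 2)·p = 276 · (1/96) = 23/8.
E[α(G)] ≥ n − E[|E(G)|] = 24 − 23/8 = 169/8.
Numerically: ≈ 21.1250.
(This is only a lower bound; the true E[α(G)] may be larger.)

E[α(G)] ≥ 169/8 ≈ 21.1250.


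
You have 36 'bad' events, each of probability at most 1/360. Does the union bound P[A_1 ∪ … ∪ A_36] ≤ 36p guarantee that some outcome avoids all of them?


Union bound: P[∪_{i=1}^{36} A_i] ≤ Σ_i P[A_i] ≤ 36·p = 36·(1/360) = 1/10.
Numerically: 1/10 ≈ 0.100000.
Is 1/10 < 1? YES.
Since P[∪ A_i] ≤ 1/10 < 1, the complement has P[∩ A_i^c] ≥ 1 − 1/10 = 9/10 > 0, so some outcome avoids every A_i.

36·p = 1/10 ≈ 0.100000; existence CERTIFIED by the union bound.


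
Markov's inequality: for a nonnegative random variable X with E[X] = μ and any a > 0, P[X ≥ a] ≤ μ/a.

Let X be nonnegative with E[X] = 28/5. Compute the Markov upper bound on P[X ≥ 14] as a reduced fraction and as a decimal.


μ = E[X] = 28/5, a = 14.
Markov: P[X ≥ 14] ≤ μ/a = (28/5)/14 = 2/5.
Numerically: ≈ 0.40000.
(Since a = 14 > μ = 5.60000, the bound 2/5 is < 1 and informative.)

P[X ≥ 14] ≤ 2/5 ≈ 0.40000.


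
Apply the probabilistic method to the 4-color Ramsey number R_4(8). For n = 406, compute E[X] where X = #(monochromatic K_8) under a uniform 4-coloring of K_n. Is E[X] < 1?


E[X] = C(406, 8) · 4^{1 − 28} = 17082453897995850 · 4^{−27} = 17082453897995850/18014398509481984.
As a reduced fraction: E[X] = 8541226948997925/9007199254740992 ≈ 0.9482667.
Is E[X] < 1? YES.
Since E[X] < 1, there exists a 4-coloring of K_{406} with no monochromatic K_8; hence R_4(8) > 406.

E[X] = 8541226948997925/9007199254740992 ≈ 0.9482667; E[X] < 1, so R_4(8) > 406.


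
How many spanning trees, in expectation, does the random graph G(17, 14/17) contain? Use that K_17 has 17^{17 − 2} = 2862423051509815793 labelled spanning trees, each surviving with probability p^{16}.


K_17 has 17^{17 − 2} = 2862423051509815793 labelled spanning trees.
For each such spanning tree H, let X_H = 1 if all 16 edges of H are present in G. Then P[X_H = 1] = p^{16} = (14/17)^{16} = 2177953337809371136/48661191875666868481.
By linearity of expectation: E[X] = Σ_H E[X_H] = 2862423051509815793 · p^{16} = 2862423051509815793 · 2177953337809371136/48661191875666868481 = 2177953337809371136/17.
Numerically: E[X] ≈ 1.2811e+17.

E[X] = 2862423051509815793 · (14/17)^{16} = 2177953337809371136/17 ≈ 1.2811e+17.


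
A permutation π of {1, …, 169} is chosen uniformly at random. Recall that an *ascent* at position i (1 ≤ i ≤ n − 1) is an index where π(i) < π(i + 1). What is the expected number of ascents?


Write X = Σ X_I over i = 1, …, 168, with X_I the indicator of one ascent.
There are 168 indicators.
For each fixed i, the pair (π(i), π(i+1)) is a uniformly random ordered pair of distinct values from {1, …, 169}; by symmetry P[π(i) < π(i+1)] = 1/2.
By linearity: E[X] = 168 · (1/2) = (169 − 1) · (1/2) = 84 ≈ 84.000000.

E[X] = 84 = 84.000000.


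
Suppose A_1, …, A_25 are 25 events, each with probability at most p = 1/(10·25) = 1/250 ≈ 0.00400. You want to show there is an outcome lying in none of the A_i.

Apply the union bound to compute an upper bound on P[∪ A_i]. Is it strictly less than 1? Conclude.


Union bound: P[∪_{i=1}^{25} A_i] ≤ Σ_i P[A_i] ≤ 25·p = 25·(1/250) = 1/10.
Numerically: 1/10 ≈ 0.10000.
Is 1/10 < 1? YES.
Since P[∪ A_i] ≤ 1/10 < 1, the complement has P[∩ A_i^c] ≥ 1 − 1/10 = 9/10 > 0, so some outcome avoids every A_i.

25·p = 1/10 ≈ 0.10000; existence CERTIFIED by the union bound.


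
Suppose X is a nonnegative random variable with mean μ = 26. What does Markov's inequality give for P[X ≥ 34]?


μ = E[X] = 26, a = 34.
Markov: P[X ≥ 34] ≤ μ/a = (26)/34 = 13/17.
Numerically: ≈ 0.765.
(Since a = 34 > μ = 26.000, the bound 13/17 is < 1 and informative.)

P[X ≥ 34] ≤ 13/17 ≈ 0.765.


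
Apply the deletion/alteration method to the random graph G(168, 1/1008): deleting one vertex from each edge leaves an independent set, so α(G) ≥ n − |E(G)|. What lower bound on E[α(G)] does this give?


E[|E(G)|] = C(168, 2)·p = 14028 · (1/1008) = 167/12.
E[α(G)] ≥ n − E[|E(G)|] = 168 − 167/12 = 1849/12.
Numerically: ≈ 154.08333.
(This is only a lower bound; the true E[α(G)] may be larger.)

E[α(G)] ≥ 1849/12 ≈ 154.08333.


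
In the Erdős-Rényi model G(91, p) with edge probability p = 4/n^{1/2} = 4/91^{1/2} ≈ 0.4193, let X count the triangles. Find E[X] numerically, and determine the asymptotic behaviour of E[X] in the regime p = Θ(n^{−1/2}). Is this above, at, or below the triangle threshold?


Number of potential triangles: C(91, 3) = 121485.
Each occurs with probability p³ ≈ (0.4193)³ ≈ 7.372553e-02.
By linearity: E[X] = C(91, 3)·p³ ≈ 121485 · 7.372553e-02 ≈ 8956.5456.
Since α = 1/2 < 1, p = c/n^{1/2} ≫ 1/n is above the triangle threshold p ~ 1/n. Asymptotically E[X] ~ (c³/6)·n^{3(1−α)} = (4³/6)·n^{1.5} → ∞; triangles are abundant w.h.p.

E[X] ≈ 8956.5456; in regime p = Θ(1/n^{1/2}) E[X] diverges (above the triangle threshold p ~ 1/n).


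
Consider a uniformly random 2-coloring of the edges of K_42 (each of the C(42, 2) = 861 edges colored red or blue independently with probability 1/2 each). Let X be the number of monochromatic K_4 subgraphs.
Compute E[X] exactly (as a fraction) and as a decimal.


Let X = Σ_S X_S over the C(42, 4) = 111930 subsets S of size 4, where X_S = 1 if the K_4 on S is monochromatic.
For a fixed S, the K_4 on S has C(4, 2) = 6 edges. P[all 6 edges red] = (1/2)^6, and likewise for blue, so P[monochromatic] = 2·(1/2)^6 = 2^{1 − 6} = 1/32.
By linearity: E[X] = C(42, 4) · 2^{1 − 6} = 111930 · 1/32 = 55965/16.
Numerically: E[X] ≈ 3497.81250.

E[X] = C(42,4)·2^(1−C(4,2)) = 55965/16 ≈ 3497.81250.


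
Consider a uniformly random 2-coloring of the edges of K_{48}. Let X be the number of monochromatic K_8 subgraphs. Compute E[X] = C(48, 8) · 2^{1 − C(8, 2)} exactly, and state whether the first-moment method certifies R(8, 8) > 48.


E[X] = C(48, 8) · 2^{1 − 28} = 377348994 · 2^{−27} = 377348994/134217728.
As a reduced fraction: E[X] = 188674497/67108864 ≈ 2.8115.
Is E[X] < 1? NO.
Since E[X] ≥ 1, the first-moment bound is inconclusive at n = 48; it does NOT by itself certify R(8, 8) > 48.

E[X] = 188674497/67108864 ≈ 2.8115; E[X] ≥ 1; first-moment method inconclusive here.


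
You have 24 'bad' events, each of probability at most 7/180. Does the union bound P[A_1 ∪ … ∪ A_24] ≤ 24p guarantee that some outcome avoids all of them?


Union bound: P[∪_{i=1}^{24} A_i] ≤ Σ_i P[A_i] ≤ 24·p = 24·(7/180) = 14/15.
Numerically: 14/15 ≈ 0.933333.
Is 14/15 < 1? YES.
Since P[∪ A_i] ≤ 14/15 < 1, the complement has P[∩ A_i^c] ≥ 1 − 14/15 = 1/15 > 0, so some outcome avoids every A_i.

24·p = 14/15 ≈ 0.933333; existence CERTIFIED by the union bound.


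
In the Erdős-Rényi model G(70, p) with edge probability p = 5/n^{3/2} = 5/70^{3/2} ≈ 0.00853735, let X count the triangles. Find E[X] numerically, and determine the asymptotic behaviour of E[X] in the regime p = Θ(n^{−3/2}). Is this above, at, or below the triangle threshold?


Number of potential triangles: C(70, 3) = 54740.
Each occurs with probability p³ ≈ (0.00853735)³ ≈ 6.22255628e-07.
By linearity: E[X] = C(70, 3)·p³ ≈ 54740 · 6.22255628e-07 ≈ 0.034062.
Since α = 3/2 > 1, p = c/n^{3/2} = o(1/n) is below the triangle threshold p ~ 1/n. Asymptotically E[X] ~ (c³/6)·n^{3(1−α)} = (5³/6)·n^{-1.5} → 0, so by Markov's inequality G has no triangles w.h.p.

E[X] ≈ 0.034062; in regime p = Θ(1/n^{3/2}) E[X] tends to 0 (below the triangle threshold p ~ 1/n).


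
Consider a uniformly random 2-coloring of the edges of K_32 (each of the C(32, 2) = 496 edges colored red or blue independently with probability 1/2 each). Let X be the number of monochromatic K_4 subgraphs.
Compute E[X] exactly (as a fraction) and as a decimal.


Let X = Σ_S X_S over the C(32, 4) = 35960 subsets S of size 4, where X_S = 1 if the K_4 on S is monochromatic.
For a fixed S, the K_4 on S has C(4, 2) = 6 edges. P[all 6 edges red] = (1/2)^6, and likewise for blue, so P[monochromatic] = 2·(1/2)^6 = 2^{1 − 6} = 1/32.
By linearity of expectation: E[X] = C(32, 4) · 2^{1 − 6} = 35960 · 1/32 = 4495/4.
Numerically: E[X] ≈ 1123.75000.

E[X] = C(32,4)·2^(1−C(4,2)) = 4495/4 ≈ 1123.75000.


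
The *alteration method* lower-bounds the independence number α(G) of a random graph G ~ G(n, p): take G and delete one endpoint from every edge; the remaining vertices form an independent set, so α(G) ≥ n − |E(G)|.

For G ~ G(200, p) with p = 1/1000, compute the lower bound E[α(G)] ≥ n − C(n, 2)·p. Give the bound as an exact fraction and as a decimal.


E[|E(G)|] = C(200, 2)·p = 19900 · (1/1000) = 199/10.
E[α(G)] ≥ n − E[|E(G)|] = 200 − 199/10 = 1801/10.
Numerically: ≈ 180.100000.
(This is only a lower bound; the true E[α(G)] may be larger.)

E[α(G)] ≥ 1801/10 ≈ 180.100000.


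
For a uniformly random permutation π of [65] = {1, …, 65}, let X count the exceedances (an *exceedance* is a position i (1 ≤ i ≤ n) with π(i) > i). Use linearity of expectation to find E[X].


Write X = Σ_{i=1}^{65} X_i, where X_i = 1_{π(i) > i}.
For each fixed i, π(i) is uniform over {1, …, 65} (marginal of a uniform permutation), so P[π(i) > i] = (n − i)/n. Summing: Σ_{i=1}^{65} (n − i)/n = (0 + 1 + … + 64)/65 = 65(65 − 1)/(2·65) = (65 − 1)/2.
Hence E[X] = Σ_{i=1}^{65} (65 − i)/65 = 32 ≈ 32.00000.

E[X] = 32 = 32.00000.


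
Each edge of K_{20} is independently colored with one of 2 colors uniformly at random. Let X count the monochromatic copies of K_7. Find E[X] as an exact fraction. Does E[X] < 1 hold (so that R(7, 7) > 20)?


E[X] = C(20, 7) · 2^{1 − 21} = 77520 · 2^{−20} = 77520/1048576.
As a reduced fraction: E[X] = 4845/65536 ≈ 0.07393.
Is E[X] < 1? YES.
Since E[X] < 1, there exists a 2-coloring of K_{20} with no monochromatic K_7; hence R(7, 7) > 20.

E[X] = 4845/65536 ≈ 0.07393; E[X] < 1, so R(7, 7) > 20.


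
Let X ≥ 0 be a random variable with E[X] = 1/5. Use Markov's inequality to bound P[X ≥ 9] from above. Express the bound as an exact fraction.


μ = E[X] = 1/5, a = 9.
Markov: P[X ≥ 9] ≤ μ/a = (1/5)/9 = 1/45.
Numerically: ≈ 0.022.
(Since a = 9 > μ = 0.200, the bound 1/45 is < 1 and informative.)

P[X ≥ 9] ≤ 1/45 ≈ 0.022.


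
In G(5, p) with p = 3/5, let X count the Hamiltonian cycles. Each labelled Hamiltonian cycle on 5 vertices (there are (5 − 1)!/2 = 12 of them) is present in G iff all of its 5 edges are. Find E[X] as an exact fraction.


K_5 has (5 − 1)!/2 = 12 labelled Hamiltonian cycles.
For each such Hamiltonian cycle H, let X_H = 1 if all 5 edges of H are present in G. Then P[X_H = 1] = p^{5} = (3/5)^{5} = 243/3125.
By linearity: E[X] = Σ_H E[X_H] = 12 · p^{5} = 12 · 243/3125 = 2916/3125.
Numerically: E[X] ≈ 0.933.

E[X] = 12 · (3/5)^{5} = 2916/3125 ≈ 0.933.


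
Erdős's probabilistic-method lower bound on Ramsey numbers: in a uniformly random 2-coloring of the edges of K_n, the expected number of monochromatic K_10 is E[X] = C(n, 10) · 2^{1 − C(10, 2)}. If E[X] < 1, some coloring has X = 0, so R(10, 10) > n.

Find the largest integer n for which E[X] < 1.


We need C(n, 10) · 2^{1 − 45} < 1, i.e. C(n, 10) < 2^{45 − 1} = 17592186044416.
Check values of n near the boundary:
  n = 96: C(96, 10) = 11279926456656; 11279926456656 < 17592186044416? YES
  n = 97: C(97, 10) = 12576469727536; 12576469727536 < 17592186044416? YES
  n = 98: C(98, 10) = 14005614014756; 14005614014756 < 17592186044416? YES
  n = 99: C(99, 10) = 15579278510796; 15579278510796 < 17592186044416? YES
  n = 100: C(100, 10) = 17310309456440; 17310309456440 < 17592186044416? YES
  n = 101: C(101, 10) = 19212541264840; 19212541264840 < 17592186044416? NO
  n = 102: C(102, 10) = 21300860967540; 21300860967540 < 17592186044416? NO
The largest n with C(n, 10) < 17592186044416 is n = 100 (where E[X] = 2163788682055/2199023255552 ≈ 0.9840). Hence R(10, 10) > 100, i.e. R(10, 10) ≥ 101.

Largest n = 100; hence R(10, 10) > 100.


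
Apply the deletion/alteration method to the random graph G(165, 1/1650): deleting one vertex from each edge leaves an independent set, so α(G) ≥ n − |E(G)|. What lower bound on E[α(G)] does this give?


E[|E(G)|] = C(165, 2)·p = 13530 · (1/1650) = 41/5.
E[α(G)] ≥ n − E[|E(G)|] = 165 − 41/5 = 784/5.
Numerically: ≈ 156.80000.
(This is only a lower bound; the true E[α(G)] may be larger.)

E[α(G)] ≥ 784/5 ≈ 156.80000.


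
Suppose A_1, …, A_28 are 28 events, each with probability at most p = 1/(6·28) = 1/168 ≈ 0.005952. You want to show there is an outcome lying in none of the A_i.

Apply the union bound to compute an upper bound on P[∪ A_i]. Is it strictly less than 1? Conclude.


Union bound: P[∪_{i=1}^{28} A_i] ≤ Σ_i P[A_i] ≤ 28·p = 28·(1/168) = 1/6.
Numerically: 1/6 ≈ 0.166667.
Is 1/6 < 1? YES.
Since P[∪ A_i] ≤ 1/6 < 1, the complement has P[∩ A_i^c] ≥ 1 − 1/6 = 5/6 > 0, so some outcome avoids every A_i.

28·p = 1/6 ≈ 0.166667; existence CERTIFIED by the union bound.


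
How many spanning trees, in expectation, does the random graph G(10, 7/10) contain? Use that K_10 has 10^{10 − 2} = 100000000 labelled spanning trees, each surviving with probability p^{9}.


K_10 has 10^{10 − 2} = 100000000 labelled spanning trees.
For each such spanning tree H, let X_H = 1 if all 9 edges of H are present in G. Then P[X_H = 1] = p^{9} = (7/10)^{9} = 40353607/1000000000.
Summing the indicators: E[X] = Σ_H E[X_H] = 100000000 · p^{9} = 100000000 · 40353607/1000000000 = 40353607/10.
Numerically: E[X] ≈ 4.0354e+06.

E[X] = 100000000 · (7/10)^{9} = 40353607/10 ≈ 4.0354e+06.
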